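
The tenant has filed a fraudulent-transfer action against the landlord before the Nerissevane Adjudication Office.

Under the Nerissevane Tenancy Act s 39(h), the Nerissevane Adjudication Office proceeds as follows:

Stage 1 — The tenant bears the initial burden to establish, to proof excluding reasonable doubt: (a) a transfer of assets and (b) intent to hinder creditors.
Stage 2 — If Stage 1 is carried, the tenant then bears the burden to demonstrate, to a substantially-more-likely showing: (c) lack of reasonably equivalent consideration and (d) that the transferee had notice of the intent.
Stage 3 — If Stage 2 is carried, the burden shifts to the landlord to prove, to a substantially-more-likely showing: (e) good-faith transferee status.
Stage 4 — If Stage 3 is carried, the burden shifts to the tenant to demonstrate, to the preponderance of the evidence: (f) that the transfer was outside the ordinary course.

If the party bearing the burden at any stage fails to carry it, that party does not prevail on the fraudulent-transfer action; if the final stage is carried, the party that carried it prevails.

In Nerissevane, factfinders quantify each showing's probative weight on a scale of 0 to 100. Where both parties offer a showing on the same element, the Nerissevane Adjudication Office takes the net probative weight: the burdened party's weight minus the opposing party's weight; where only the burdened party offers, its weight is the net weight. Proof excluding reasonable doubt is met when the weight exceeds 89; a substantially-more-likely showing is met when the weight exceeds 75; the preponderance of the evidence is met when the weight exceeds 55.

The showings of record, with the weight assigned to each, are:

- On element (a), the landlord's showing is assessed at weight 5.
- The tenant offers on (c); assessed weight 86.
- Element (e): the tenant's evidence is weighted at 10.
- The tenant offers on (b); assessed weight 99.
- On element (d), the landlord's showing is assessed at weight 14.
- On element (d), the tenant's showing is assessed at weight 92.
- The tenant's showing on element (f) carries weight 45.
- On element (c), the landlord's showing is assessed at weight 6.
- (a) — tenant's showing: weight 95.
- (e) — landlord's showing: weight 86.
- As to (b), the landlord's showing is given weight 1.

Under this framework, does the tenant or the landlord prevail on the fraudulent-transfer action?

At Stage 1 the tenant must meet proof excluding reasonable doubt (weight exceeds 89): on (a) the weight is 95 less the opposing 5 gives net 90, > 89, so (a) meets the standard; on (b) the weight is 99 less the opposing 1 gives net 98, > 89, so (b) meets the standard.
  All elements met. The tenant retains the burden for Stage 2.
At Stage 2 the tenant must meet a substantially-more-likely showing (weight exceeds 75): on (c) the weight is 86 less the opposing 6 gives net 80, > 75, so (c) meets the standard; on (d) the weight is 92 less the opposing 14 gives net 78, > 75, so (d) meets the standard.
  The tenant carries Stage 2; the landlord now bears the burden.
At Stage 3 the landlord must meet a substantially-more-likely showing (weight exceeds 75): on (e) the weight is 86 less the opposing 10 gives net 76, which does exceed 75, so (e) meets the standard.
  Stage 3 is satisfied; the onus moves to the tenant.
At Stage 4 the tenant must meet the preponderance of the evidence (weight exceeds 55): on (f) the weight is 45, which does not exceed 55, so (f) does not meet the standard.
  Not every element is met, so the tenant fails to carry Stage 4.
So the landlord prevails.

landlord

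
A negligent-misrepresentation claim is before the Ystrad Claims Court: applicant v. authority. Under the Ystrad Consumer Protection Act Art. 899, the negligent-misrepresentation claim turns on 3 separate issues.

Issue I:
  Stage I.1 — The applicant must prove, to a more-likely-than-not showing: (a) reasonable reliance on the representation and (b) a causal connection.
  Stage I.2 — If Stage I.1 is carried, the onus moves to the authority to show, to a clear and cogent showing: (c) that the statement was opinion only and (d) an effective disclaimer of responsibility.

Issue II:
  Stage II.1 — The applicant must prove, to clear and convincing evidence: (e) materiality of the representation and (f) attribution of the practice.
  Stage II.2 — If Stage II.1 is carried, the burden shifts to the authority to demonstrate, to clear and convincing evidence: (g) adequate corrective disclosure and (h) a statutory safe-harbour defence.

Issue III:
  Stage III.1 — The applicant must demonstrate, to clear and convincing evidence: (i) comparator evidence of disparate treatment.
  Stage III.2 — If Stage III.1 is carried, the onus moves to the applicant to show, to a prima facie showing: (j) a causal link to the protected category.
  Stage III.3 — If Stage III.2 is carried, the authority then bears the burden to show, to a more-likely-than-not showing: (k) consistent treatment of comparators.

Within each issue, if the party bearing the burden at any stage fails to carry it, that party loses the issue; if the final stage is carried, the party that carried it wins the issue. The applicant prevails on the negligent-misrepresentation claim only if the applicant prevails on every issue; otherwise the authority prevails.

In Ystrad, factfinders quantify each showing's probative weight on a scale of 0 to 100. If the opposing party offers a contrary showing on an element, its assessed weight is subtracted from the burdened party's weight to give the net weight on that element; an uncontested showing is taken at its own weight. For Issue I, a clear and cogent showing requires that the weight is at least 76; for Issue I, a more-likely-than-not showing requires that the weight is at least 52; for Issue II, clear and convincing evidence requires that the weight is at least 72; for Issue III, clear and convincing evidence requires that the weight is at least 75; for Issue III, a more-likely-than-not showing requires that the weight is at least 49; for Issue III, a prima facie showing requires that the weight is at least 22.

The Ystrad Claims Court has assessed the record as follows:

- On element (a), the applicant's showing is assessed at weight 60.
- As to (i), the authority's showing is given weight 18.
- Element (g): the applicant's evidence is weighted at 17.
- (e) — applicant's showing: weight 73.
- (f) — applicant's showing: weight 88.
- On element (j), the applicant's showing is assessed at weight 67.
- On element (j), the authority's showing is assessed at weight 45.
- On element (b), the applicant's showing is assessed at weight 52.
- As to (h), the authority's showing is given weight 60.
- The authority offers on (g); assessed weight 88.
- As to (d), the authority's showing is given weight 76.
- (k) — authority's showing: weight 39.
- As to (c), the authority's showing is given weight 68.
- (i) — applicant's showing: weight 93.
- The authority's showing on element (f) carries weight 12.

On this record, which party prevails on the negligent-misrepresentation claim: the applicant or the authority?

— Issue I —
Stage I.1 (applicant, a more-likely-than-not showing, weight is at least 52): (a) 60 ≥ 52 — meets; (b) 52 ≥ 52 — meets.
  Stage I.1 carried; the burden shifts to the authority.
Stage I.2 (authority, a clear and cogent showing, weight is at least 76): (c) 68 < 76 — fails; (d) 76 ≥ 76 — meets.
  The authority does not carry Stage I.2.
The analysis ends at Stage I.2; the applicant prevails on this issue.
— Issue II —
Stage II.1 (applicant, clear and convincing evidence, weight is at least 72): (e) 73 ≥ 72 — meets; (f) net 88−12=76 ≥ 72 — meets.
  Stage II.1 is satisfied; the onus moves to the authority.
Stage II.2 (authority, clear and convincing evidence, weight is at least 72): (g) net 88−17=71 < 72 — fails; (h) 60 < 72 — fails.
  Not every element is met, so the authority fails to carry Stage II.2.
The analysis ends at Stage II.2; the applicant prevails on this issue.
— Issue III —
Stage III.1 — burden on applicant; standard: clear and convincing evidence (weight is at least 75).
    (i): 93 − 18 = 75 ≥ 75 [met]
  Stage III.1 carried; the burden remains with the applicant.
Stage III.2 — burden on applicant; standard: a prima facie showing (weight is at least 22).
    (j): 67 − 45 = 22 ≥ 22 [met]
  Stage III.2 is satisfied; the onus moves to the authority.
Stage III.3 — burden on authority; standard: a more-likely-than-not showing (weight is at least 49).
    (k): 39 < 49 [not met]
  The authority does not carry Stage III.3.
So the applicant prevails on this issue.
Per-issue: Issue I → applicant; Issue II → applicant; Issue III → applicant. The applicant must prevail on every issue; overall, the applicant prevails.

applicant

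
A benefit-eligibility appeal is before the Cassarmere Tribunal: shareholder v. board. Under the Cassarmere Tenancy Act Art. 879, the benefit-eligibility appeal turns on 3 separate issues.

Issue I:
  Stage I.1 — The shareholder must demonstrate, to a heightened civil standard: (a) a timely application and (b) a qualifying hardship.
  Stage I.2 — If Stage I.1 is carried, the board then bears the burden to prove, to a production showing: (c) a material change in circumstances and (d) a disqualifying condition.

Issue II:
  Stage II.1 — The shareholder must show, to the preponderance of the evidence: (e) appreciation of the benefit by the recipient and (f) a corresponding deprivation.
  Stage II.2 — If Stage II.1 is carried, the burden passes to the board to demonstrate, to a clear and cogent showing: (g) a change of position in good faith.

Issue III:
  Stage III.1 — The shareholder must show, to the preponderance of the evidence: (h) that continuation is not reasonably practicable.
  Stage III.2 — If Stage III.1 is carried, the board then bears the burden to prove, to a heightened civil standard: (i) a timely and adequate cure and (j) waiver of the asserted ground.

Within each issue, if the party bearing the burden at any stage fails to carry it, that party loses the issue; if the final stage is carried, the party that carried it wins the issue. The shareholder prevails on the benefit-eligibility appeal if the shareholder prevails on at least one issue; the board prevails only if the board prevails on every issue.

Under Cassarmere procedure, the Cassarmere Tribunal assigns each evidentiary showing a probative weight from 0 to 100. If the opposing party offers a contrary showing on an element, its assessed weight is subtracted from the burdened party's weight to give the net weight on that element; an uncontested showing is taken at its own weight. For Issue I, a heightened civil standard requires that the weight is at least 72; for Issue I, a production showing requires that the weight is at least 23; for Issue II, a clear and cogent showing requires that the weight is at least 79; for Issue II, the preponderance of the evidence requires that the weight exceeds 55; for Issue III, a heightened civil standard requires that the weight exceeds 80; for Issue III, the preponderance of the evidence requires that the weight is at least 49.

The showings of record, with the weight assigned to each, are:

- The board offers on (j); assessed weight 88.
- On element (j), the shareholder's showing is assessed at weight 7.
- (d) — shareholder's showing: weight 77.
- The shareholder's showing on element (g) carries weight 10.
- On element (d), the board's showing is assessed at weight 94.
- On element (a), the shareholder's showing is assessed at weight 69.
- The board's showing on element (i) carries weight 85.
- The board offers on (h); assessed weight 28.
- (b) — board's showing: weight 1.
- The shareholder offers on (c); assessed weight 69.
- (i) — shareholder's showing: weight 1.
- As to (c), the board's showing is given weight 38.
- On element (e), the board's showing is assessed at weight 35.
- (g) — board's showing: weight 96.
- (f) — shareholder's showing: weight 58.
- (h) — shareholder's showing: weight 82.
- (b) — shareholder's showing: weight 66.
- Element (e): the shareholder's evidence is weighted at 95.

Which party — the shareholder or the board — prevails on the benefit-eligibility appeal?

board

— Issue I —
At Stage I.1 the shareholder must meet a heightened civil standard (weight is at least 72): on (a) the weight is 69, < 72, so (a) does not meet the standard; on (b) the weight is 66 less the opposing 1 gives net 65, < 72, so (b) does not meet the standard.
  The shareholder does not carry Stage I.1.
So the board prevails on this issue.
— Issue II —
At Stage II.1 the shareholder must meet the preponderance of the evidence (weight exceeds 55): on (e) the weight is 95 less the opposing 35 gives net 60, which does exceed 55, so (e) meets the standard; on (f) the weight is 58, > 55, so (f) meets the standard.
  All elements met. The burden passes to the board.
At Stage II.2 the board must meet a clear and cogent showing (weight is at least 79): on (g) the weight is 96 less the opposing 10 gives net 86, ≥ 79, so (g) meets the standard.
  All elements met at the final stage.
Every stage carried; the board prevails on this issue.
— Issue III —
Stage III.1 — burden on shareholder; standard: the preponderance of the evidence (weight is at least 49).
    (h): 82 − 28 = 54 ≥ 49 [met]
  The shareholder carries Stage III.1; the board now bears the burden.
Stage III.2 — burden on board; standard: a heightened civil standard (weight exceeds 80).
    (i): 85 − 1 = 84 > 80 [met]
    (j): 88 − 7 = 81 > 80 [met]
  Stage III.2 carried; the final stage is satisfied.
Every stage carried; the board prevails on this issue.
Per-issue: Issue I → board; Issue II → board; Issue III → board. The shareholder must prevail on at least one issue; overall, the board prevails.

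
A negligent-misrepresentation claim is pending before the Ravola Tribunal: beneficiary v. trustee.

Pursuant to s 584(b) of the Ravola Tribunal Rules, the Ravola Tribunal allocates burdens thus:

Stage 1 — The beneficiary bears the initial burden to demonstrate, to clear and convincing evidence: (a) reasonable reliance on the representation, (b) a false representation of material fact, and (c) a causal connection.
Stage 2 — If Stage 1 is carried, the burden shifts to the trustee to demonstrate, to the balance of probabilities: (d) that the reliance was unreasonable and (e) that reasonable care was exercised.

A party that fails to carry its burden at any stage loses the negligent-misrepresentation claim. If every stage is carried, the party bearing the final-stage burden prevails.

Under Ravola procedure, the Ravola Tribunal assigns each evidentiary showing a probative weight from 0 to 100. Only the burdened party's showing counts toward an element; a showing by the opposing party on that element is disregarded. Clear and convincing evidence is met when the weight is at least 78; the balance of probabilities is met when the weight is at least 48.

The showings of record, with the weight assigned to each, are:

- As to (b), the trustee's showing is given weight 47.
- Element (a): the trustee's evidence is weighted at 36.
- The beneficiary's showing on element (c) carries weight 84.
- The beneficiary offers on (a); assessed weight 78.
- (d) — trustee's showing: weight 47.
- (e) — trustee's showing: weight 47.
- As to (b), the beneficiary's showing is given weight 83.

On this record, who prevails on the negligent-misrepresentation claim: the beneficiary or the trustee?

beneficiary

Stage 1 — burden on beneficiary; standard: clear and convincing evidence (weight is at least 78).
    (a): 78 (trustee's 36 disregarded) ≥ 78 [met]
    (b): 83 (trustee's 47 disregarded) ≥ 78 [met]
    (c): 84 ≥ 78 [met]
  Stage 1 carried; the burden shifts to the trustee.
Stage 2 — burden on trustee; standard: the balance of probabilities (weight is at least 48).
    (d): 47 < 48 [not met]
    (e): 47 < 48 [not met]
  The trustee does not carry Stage 2.
The beneficiary prevails.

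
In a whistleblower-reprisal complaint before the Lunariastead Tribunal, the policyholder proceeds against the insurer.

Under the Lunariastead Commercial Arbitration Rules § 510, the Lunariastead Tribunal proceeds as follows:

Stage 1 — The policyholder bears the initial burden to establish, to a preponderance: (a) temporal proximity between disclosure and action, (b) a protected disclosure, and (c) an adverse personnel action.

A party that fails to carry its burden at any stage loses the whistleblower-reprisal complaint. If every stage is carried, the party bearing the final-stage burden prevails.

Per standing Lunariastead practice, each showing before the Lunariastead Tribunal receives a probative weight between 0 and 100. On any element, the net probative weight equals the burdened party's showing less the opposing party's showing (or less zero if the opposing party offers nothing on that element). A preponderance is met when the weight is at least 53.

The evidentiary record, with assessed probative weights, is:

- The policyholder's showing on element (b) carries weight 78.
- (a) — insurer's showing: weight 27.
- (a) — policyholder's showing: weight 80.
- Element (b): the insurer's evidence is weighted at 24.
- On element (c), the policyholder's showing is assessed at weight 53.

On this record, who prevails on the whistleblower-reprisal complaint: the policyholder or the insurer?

Stage 1 — burden on policyholder; standard: a preponderance (weight is at least 53).
    (a): 80 − 27 = 53 ≥ 53 [met]
    (b): 78 − 24 = 54 ≥ 53 [met]
    (c): 53 ≥ 53 [met]
  Stage 1 carried; the final stage is satisfied.
All stages carried — the policyholder prevails.

policyholder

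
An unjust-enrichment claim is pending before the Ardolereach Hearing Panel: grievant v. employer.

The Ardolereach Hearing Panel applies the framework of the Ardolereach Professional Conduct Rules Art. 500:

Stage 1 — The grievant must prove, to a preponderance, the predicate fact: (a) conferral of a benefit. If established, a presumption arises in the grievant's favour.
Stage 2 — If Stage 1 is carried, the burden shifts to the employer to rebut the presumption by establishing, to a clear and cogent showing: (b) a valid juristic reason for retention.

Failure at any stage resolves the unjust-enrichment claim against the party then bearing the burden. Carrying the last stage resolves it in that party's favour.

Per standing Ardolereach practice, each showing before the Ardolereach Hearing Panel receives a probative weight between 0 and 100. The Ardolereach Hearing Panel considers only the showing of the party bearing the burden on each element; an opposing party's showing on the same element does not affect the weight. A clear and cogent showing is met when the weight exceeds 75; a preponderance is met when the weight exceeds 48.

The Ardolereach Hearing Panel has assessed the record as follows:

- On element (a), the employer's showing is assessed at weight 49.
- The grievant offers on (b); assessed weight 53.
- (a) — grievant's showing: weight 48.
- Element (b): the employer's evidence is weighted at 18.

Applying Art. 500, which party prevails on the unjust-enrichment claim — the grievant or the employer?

employer

Stage 1 (grievant, a preponderance, weight exceeds 48): (a) 48 (employer's 49 disregarded) ≤ 48 — fails.
  The grievant does not carry Stage 1.
So the employer prevails.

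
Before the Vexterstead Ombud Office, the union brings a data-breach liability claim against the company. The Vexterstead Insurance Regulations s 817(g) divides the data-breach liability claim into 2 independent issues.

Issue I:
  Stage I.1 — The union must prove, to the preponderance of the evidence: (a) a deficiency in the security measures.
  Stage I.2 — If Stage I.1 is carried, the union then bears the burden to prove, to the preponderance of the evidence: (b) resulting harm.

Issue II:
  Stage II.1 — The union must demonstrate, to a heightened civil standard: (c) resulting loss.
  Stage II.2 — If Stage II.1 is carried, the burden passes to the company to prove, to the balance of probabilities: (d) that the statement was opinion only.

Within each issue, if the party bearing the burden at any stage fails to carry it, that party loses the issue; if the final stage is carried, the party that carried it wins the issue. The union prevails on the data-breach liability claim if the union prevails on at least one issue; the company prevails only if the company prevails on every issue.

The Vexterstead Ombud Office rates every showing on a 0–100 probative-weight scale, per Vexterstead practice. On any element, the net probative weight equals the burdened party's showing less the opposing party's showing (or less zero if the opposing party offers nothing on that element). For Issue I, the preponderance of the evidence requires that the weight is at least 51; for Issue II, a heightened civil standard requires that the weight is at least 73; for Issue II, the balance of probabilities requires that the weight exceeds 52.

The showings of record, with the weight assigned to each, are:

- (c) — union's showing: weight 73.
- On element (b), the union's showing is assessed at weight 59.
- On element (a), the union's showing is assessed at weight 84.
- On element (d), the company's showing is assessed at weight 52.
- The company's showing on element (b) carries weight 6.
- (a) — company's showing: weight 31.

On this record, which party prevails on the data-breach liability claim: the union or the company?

— Issue I —
At Stage I.1 the union must meet the preponderance of the evidence (weight is at least 51): on (a) the weight is 84 less the opposing 31 gives net 53, ≥ 51, so (a) meets the standard.
  Stage I.1 carried; the burden remains with the union.
At Stage I.2 the union must meet the preponderance of the evidence (weight is at least 51): on (b) the weight is 59 less the opposing 6 gives net 53, ≥ 51, so (b) meets the standard.
  Stage I.2 carried; the final stage is satisfied.
All stages carried — the union prevails on this issue.
— Issue II —
At Stage II.1 the union must meet a heightened civil standard (weight is at least 73): on (c) the weight is 73, ≥ 73, so (c) meets the standard.
  Stage II.1 is satisfied; the onus moves to the company.
At Stage II.2 the company must meet the balance of probabilities (weight exceeds 52): on (d) the weight is 52, which does not exceed 52, so (d) does not meet the standard.
  Not every element is met, so the company fails to carry Stage II.2.
The union prevails on this issue.
Per-issue: Issue I → union; Issue II → union. The union must prevail on at least one issue; overall, the union prevails.

union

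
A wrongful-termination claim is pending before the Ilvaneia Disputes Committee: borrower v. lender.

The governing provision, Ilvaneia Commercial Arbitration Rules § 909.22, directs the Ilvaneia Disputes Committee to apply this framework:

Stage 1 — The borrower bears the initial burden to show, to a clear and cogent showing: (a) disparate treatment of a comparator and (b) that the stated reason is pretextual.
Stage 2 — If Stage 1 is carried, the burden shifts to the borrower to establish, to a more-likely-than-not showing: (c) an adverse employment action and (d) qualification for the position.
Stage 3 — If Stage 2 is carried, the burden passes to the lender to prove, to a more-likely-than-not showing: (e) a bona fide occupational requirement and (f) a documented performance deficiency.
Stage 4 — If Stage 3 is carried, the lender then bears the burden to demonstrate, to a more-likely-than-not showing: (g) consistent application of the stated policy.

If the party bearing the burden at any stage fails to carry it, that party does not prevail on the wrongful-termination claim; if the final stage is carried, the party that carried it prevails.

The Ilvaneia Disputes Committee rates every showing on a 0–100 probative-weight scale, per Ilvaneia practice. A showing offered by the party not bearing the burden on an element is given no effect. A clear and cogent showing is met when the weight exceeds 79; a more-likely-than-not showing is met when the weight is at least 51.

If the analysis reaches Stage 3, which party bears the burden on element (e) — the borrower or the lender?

lender

Stage 3's rule assigns the burden to the lender (to a more-likely-than-not showing).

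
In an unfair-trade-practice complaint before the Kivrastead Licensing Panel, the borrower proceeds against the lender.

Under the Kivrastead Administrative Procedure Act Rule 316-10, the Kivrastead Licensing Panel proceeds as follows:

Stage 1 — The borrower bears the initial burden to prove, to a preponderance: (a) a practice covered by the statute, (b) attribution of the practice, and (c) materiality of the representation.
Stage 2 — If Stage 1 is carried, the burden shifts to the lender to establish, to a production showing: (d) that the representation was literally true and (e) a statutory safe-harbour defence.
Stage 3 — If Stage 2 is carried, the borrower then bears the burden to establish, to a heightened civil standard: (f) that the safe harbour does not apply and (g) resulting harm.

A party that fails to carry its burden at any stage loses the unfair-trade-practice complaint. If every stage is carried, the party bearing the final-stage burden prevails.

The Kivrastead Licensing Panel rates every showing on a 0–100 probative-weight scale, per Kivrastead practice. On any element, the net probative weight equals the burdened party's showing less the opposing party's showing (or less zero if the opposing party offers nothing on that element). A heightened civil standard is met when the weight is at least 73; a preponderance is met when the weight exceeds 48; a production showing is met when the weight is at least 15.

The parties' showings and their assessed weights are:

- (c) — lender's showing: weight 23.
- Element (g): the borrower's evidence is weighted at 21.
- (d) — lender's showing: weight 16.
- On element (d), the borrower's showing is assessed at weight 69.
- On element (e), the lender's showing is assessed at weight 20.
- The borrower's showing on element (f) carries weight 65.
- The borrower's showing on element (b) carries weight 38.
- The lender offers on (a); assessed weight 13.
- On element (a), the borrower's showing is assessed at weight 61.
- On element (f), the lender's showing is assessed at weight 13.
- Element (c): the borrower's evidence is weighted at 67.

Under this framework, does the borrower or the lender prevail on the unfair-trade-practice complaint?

lender

At Stage 1 the borrower must meet a preponderance (weight exceeds 48): on (a) the weight is 61 less the opposing 13 gives net 48, which does not exceed 48, so (a) does not meet the standard; on (b) the weight is 38, ≤ 48, so (b) does not meet the standard; on (c) the weight is 67 less the opposing 23 gives net 44, which does not exceed 48, so (c) does not meet the standard.
  Stage 1 not carried; the borrower fails its burden.
The lender prevails.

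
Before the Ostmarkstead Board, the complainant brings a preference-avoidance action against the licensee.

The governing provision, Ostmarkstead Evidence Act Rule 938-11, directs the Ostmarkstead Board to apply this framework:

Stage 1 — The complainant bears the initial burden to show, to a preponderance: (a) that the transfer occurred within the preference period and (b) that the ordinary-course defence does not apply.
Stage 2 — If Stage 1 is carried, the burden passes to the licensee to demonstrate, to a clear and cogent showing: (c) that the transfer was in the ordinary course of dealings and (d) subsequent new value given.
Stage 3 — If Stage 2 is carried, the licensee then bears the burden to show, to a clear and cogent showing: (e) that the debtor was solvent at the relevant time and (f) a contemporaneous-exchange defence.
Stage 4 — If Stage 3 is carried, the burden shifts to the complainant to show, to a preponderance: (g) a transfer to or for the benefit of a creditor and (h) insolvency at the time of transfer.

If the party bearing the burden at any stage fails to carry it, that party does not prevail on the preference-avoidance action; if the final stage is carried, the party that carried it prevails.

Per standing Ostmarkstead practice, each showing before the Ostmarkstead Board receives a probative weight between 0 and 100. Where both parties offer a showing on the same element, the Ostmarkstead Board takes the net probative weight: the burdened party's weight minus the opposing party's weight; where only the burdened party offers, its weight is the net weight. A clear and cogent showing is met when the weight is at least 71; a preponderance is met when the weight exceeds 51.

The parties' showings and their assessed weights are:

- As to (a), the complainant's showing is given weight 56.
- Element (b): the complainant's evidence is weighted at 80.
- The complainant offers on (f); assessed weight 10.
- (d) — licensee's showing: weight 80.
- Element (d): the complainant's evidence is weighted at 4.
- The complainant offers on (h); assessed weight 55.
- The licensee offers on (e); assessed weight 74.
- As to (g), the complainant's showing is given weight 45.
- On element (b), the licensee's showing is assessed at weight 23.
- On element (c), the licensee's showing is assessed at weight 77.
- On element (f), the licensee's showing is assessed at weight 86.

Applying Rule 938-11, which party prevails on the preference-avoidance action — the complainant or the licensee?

Stage 1 (complainant, a preponderance, weight exceeds 51): (a) 56 > 51 — meets; (b) net 80−23=57 > 51 — meets.
  Stage 1 carried; the burden shifts to the licensee.
Stage 2 (licensee, a clear and cogent showing, weight is at least 71): (c) 77 ≥ 71 — meets; (d) net 80−4=76 ≥ 71 — meets.
  All elements met. The licensee retains the burden for Stage 3.
Stage 3 (licensee, a clear and cogent showing, weight is at least 71): (e) 74 ≥ 71 — meets; (f) net 86−10=76 ≥ 71 — meets.
  All elements met. The burden passes to the complainant.
Stage 4 (complainant, a preponderance, weight exceeds 51): (g) 45 ≤ 51 — fails; (h) 55 > 51 — meets.
  The complainant does not carry Stage 4.
The licensee prevails.

licensee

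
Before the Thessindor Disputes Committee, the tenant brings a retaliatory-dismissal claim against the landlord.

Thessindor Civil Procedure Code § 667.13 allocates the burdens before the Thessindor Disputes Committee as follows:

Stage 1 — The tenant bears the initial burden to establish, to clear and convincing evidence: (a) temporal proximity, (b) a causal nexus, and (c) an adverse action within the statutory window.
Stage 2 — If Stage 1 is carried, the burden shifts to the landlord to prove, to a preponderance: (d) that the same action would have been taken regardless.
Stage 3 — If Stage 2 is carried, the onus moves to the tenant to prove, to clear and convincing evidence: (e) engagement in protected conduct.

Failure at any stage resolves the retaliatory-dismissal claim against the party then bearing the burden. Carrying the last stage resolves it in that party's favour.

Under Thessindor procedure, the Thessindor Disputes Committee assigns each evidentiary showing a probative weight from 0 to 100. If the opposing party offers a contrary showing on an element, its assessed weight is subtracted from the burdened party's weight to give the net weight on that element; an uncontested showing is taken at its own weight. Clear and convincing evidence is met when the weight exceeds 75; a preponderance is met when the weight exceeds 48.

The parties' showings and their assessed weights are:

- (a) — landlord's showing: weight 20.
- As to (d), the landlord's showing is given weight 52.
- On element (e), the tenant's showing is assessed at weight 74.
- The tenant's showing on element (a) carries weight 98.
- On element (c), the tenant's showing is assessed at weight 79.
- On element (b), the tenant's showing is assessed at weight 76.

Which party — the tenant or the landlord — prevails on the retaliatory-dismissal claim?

Stage 1 (tenant, clear and convincing evidence, weight exceeds 75): (a) net 98−20=78 > 75 — meets; (b) 76 > 75 — meets; (c) 79 > 75 — meets.
  Stage 1 is satisfied; the onus moves to the landlord.
Stage 2 (landlord, a preponderance, weight exceeds 48): (d) 52 > 48 — meets.
  Stage 2 is satisfied; the onus moves to the tenant.
Stage 3 (tenant, clear and convincing evidence, weight exceeds 75): (e) 74 ≤ 75 — fails.
  Stage 3 not carried; the tenant fails its burden.
The landlord prevails.

landlord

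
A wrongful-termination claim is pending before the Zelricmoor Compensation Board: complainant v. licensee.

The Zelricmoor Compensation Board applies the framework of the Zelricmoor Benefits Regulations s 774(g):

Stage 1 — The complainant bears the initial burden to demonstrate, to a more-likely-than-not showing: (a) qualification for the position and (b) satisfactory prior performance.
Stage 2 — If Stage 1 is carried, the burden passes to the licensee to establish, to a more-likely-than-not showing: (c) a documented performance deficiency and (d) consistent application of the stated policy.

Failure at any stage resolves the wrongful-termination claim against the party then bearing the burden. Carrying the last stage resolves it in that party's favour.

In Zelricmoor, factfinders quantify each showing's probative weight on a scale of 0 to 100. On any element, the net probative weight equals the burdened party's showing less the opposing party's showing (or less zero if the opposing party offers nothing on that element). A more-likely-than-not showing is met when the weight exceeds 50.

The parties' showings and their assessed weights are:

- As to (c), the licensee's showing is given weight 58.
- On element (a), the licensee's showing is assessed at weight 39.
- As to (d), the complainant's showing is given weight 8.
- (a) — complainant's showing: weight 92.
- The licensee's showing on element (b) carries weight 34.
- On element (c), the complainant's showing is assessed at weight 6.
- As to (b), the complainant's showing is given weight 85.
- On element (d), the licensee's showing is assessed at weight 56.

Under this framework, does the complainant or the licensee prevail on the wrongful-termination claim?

Stage 1 (complainant, a more-likely-than-not showing, weight exceeds 50): (a) net 92−39=53 > 50 — meets; (b) net 85−34=51 > 50 — meets.
  All elements met. The burden passes to the licensee.
Stage 2 (licensee, a more-likely-than-not showing, weight exceeds 50): (c) net 58−6=52 > 50 — meets; (d) net 56−8=48 ≤ 50 — fails.
  Stage 2 not carried; the licensee fails its burden.
So the complainant prevails.

complainant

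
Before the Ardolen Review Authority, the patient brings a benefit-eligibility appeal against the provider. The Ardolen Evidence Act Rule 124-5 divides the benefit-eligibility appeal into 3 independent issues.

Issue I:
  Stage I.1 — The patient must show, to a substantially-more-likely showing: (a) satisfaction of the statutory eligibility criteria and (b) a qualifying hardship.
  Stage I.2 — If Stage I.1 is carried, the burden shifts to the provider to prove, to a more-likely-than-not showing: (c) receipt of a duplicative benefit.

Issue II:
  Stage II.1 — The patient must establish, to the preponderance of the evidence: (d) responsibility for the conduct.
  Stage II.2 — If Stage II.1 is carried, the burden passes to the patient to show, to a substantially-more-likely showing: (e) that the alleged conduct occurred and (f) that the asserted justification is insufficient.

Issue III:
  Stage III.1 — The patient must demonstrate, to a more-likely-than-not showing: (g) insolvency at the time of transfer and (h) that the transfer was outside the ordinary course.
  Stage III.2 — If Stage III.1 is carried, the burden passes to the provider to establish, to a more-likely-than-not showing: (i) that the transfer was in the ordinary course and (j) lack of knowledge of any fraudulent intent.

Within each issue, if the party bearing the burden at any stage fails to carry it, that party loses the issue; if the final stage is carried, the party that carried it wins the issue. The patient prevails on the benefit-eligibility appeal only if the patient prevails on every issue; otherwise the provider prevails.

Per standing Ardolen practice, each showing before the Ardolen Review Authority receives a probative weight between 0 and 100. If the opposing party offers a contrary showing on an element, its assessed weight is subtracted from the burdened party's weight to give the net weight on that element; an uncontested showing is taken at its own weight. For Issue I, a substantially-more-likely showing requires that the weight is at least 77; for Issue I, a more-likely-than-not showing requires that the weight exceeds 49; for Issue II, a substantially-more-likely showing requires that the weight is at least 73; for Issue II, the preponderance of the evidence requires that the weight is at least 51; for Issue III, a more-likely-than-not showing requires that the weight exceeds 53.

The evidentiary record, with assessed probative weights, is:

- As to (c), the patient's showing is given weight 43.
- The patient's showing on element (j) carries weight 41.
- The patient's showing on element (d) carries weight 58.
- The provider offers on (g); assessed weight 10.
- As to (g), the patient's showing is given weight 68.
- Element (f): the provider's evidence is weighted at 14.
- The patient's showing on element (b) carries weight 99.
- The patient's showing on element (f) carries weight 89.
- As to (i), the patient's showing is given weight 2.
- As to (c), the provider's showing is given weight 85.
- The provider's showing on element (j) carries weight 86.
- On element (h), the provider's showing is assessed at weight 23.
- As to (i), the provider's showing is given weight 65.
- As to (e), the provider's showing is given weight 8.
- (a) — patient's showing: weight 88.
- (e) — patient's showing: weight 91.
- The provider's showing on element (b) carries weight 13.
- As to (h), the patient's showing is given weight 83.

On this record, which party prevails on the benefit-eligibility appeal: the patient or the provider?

— Issue I —
At Stage I.1 the patient must meet a substantially-more-likely showing (weight is at least 77): on (a) the weight is 88, ≥ 77, so (a) meets the standard; on (b) the weight is 99 less the opposing 13 gives net 86, which does reach 77, so (b) meets the standard.
  Stage I.1 carried; the burden shifts to the provider.
At Stage I.2 the provider must meet a more-likely-than-not showing (weight exceeds 49): on (c) the weight is 85 less the opposing 43 gives net 42, ≤ 49, so (c) does not meet the standard.
  Stage I.2 not carried; the provider fails its burden.
The analysis ends at Stage I.2; the patient prevails on this issue.
— Issue II —
Stage II.1 (patient, the preponderance of the evidence, weight is at least 51): (d) 58 ≥ 51 — meets.
  Stage II.1 is satisfied; the patient continues to bear the burden.
Stage II.2 (patient, a substantially-more-likely showing, weight is at least 73): (e) net 91−8=83 ≥ 73 — meets; (f) net 89−14=75 ≥ 73 — meets.
  All elements met at the final stage.
All stages carried — the patient prevails on this issue.
— Issue III —
Stage III.1 (patient, a more-likely-than-not showing, weight exceeds 53): (g) net 68−10=58 > 53 — meets; (h) net 83−23=60 > 53 — meets.
  Stage III.1 carried; the burden shifts to the provider.
Stage III.2 (provider, a more-likely-than-not showing, weight exceeds 53): (i) net 65−2=63 > 53 — meets; (j) net 86−41=45 ≤ 53 — fails.
  Stage III.2 not carried; the provider fails its burden.
The analysis ends at Stage III.2; the patient prevails on this issue.
Per-issue: Issue I → patient; Issue II → patient; Issue III → patient. The patient must prevail on every issue; overall, the patient prevails.

patient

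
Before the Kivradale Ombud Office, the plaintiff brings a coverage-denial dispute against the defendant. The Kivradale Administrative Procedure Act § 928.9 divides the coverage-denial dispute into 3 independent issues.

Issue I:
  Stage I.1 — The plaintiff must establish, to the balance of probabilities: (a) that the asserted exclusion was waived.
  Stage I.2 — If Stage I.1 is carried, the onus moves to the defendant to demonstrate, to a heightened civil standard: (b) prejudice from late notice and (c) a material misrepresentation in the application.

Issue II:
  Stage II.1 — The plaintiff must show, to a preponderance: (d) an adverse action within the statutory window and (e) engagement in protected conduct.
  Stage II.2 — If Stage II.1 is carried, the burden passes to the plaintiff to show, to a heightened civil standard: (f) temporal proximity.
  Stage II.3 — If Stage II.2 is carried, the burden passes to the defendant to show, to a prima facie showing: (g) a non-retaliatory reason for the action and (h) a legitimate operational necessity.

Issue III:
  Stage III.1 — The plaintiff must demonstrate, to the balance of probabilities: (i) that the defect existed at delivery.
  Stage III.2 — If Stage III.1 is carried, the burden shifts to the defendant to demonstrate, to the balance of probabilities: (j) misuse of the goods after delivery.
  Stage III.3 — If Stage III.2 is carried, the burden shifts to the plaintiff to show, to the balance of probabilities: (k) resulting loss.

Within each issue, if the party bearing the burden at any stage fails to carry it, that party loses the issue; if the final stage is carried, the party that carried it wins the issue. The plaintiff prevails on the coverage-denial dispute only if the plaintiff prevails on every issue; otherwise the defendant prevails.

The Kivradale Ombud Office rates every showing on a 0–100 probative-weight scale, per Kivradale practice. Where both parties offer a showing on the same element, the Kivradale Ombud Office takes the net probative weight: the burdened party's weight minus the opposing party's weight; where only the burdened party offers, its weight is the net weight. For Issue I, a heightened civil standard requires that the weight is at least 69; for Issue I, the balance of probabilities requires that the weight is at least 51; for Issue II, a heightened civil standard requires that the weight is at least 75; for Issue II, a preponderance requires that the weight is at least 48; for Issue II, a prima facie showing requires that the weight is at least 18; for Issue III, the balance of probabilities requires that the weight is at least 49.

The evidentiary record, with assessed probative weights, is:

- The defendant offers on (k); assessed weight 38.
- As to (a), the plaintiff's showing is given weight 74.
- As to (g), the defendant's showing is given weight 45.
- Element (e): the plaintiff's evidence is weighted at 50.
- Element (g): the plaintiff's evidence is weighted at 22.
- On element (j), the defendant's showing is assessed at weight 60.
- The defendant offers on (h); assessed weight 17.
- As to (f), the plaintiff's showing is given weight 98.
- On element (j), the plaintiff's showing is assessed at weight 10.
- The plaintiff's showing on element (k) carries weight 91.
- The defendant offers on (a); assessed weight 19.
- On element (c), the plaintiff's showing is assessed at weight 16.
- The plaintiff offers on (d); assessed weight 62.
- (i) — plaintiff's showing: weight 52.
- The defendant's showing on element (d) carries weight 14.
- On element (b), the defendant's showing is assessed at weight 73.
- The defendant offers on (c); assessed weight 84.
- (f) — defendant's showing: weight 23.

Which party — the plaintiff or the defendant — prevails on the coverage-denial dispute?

plaintiff

— Issue I —
Stage I.1 (plaintiff, the balance of probabilities, weight is at least 51): (a) net 74−19=55 ≥ 51 — meets.
  Stage I.1 is satisfied; the onus moves to the defendant.
Stage I.2 (defendant, a heightened civil standard, weight is at least 69): (b) 73 ≥ 69 — meets; (c) net 84−16=68 < 69 — fails.
  Not every element is met, so the defendant fails to carry Stage I.2.
The analysis ends at Stage I.2; the plaintiff prevails on this issue.
— Issue II —
At Stage II.1 the plaintiff must meet a preponderance (weight is at least 48): on (d) the weight is 62 less the opposing 14 gives net 48, ≥ 48, so (d) meets the standard; on (e) the weight is 50, which does reach 48, so (e) meets the standard.
  Stage II.1 carried; the burden remains with the plaintiff.
At Stage II.2 the plaintiff must meet a heightened civil standard (weight is at least 75): on (f) the weight is 98 less the opposing 23 gives net 75, which does reach 75, so (f) meets the standard.
  Stage II.2 is satisfied; the onus moves to the defendant.
At Stage II.3 the defendant must meet a prima facie showing (weight is at least 18): on (g) the weight is 45 less the opposing 22 gives net 23, ≥ 18, so (g) meets the standard; on (h) the weight is 17, which does not reach 18, so (h) does not meet the standard.
  Stage II.3 not carried; the defendant fails its burden.
So the plaintiff prevails on this issue.
— Issue III —
Stage III.1 — burden on plaintiff; standard: the balance of probabilities (weight is at least 49).
    (i): 52 ≥ 49 [met]
  The plaintiff carries Stage III.1; the defendant now bears the burden.
Stage III.2 — burden on defendant; standard: the balance of probabilities (weight is at least 49).
    (j): 60 − 10 = 50 ≥ 49 [met]
  The defendant carries Stage III.2; the plaintiff now bears the burden.
Stage III.3 — burden on plaintiff; standard: the balance of probabilities (weight is at least 49).
    (k): 91 − 38 = 53 ≥ 49 [met]
  Stage III.3 carried; the final stage is satisfied.
All stages carried — the plaintiff prevails on this issue.
Per-issue: Issue I → plaintiff; Issue II → plaintiff; Issue III → plaintiff. The plaintiff must prevail on every issue; overall, the plaintiff prevails.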